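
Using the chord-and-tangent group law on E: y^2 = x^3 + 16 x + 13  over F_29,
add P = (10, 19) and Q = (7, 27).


P != Q, so use the chord formula.
s = (y2 - y1) / (x2 - x1) = (8) / (26) mod 29 = 7
x3 = s^2 - x1 - x2 mod 29 = 7^2 - 10 - 7 = 3
y3 = s (x1 - x3) - y1 mod 29 = 7 * (10 - 3) - 19 = 1

P + Q = (3, 1)


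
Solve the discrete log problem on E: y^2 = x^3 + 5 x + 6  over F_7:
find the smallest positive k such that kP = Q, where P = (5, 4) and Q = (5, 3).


Enumerate multiples of P until we hit Q = (5, 3):
  1P = (5, 4)
  2P = (6, 0)
  3P = (5, 3)
Match found at i = 3.

k = 3


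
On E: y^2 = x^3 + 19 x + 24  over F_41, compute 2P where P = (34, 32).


Doubling: s = (3 x1^2 + a) / (2 y1)
s = (3*34^2 + 19) / (2*32) mod 41 = 9
x3 = s^2 - 2 x1 mod 41 = 9^2 - 2*34 = 13
y3 = s (x1 - x3) - y1 mod 41 = 9 * (34 - 13) - 32 = 34

2P = (13, 34)


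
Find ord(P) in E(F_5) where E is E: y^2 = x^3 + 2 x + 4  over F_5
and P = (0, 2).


Compute successive multiples of P until we hit O:
  1P = (0, 2)
  2P = (4, 1)
  3P = (2, 1)
  4P = (2, 4)
  5P = (4, 4)
  6P = (0, 3)
  7P = O

ord(P) = 7


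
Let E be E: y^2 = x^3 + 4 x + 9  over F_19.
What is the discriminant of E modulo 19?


4 a^3 + 27 b^2 = 4*4^3 + 27*9^2 = 256 + 2187 = 2443
Delta = -16 * (2443) = -39088
Delta mod 19 = 14

Delta = 14 (mod 19)


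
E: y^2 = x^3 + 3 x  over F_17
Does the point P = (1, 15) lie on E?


Check whether y^2 = x^3 + 3 x + 0 (mod 17) for (x, y) = (1, 15).
LHS: y^2 = 15^2 mod 17 = 4
RHS: x^3 + 3 x + 0 = 1^3 + 3*1 + 0 mod 17 = 4
LHS = RHS

Yes, on the curve


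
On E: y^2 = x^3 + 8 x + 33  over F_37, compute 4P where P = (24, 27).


k = 4 = 100_2 (binary, LSB first: 001)
Double-and-add from P = (24, 27):
  bit 0 = 0: acc unchanged = O
  bit 1 = 0: acc unchanged = O
  bit 2 = 1: acc = O + (24, 10) = (24, 10)

4P = (24, 10)


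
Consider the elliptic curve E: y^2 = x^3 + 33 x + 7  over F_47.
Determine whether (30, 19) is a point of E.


Check whether y^2 = x^3 + 33 x + 7 (mod 47) for (x, y) = (30, 19).
LHS: y^2 = 19^2 mod 47 = 32
RHS: x^3 + 33 x + 7 = 30^3 + 33*30 + 7 mod 47 = 32
LHS = RHS

Yes, on the curve


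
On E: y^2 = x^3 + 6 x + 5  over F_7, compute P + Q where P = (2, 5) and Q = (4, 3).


P != Q, so use the chord formula.
s = (y2 - y1) / (x2 - x1) = (5) / (2) mod 7 = 6
x3 = s^2 - x1 - x2 mod 7 = 6^2 - 2 - 4 = 2
y3 = s (x1 - x3) - y1 mod 7 = 6 * (2 - 2) - 5 = 2

P + Q = (2, 2)


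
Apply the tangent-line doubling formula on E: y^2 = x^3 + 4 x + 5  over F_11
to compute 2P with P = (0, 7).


Doubling: s = (3 x1^2 + a) / (2 y1)
s = (3*0^2 + 4) / (2*7) mod 11 = 5
x3 = s^2 - 2 x1 mod 11 = 5^2 - 2*0 = 3
y3 = s (x1 - x3) - y1 mod 11 = 5 * (0 - 3) - 7 = 0

2P = (3, 0)


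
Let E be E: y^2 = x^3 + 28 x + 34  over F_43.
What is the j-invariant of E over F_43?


Delta = -16(4 a^3 + 27 b^2) mod 43 = 21
-1728 * (4 a)^3 = -1728 * (4*28)^3 mod 43 = 2
j = 2 * 21^(-1) mod 43 = 39

j = 39 (mod 43)


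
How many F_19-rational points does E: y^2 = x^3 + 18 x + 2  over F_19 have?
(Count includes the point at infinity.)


For each x in F_19, count y with y^2 = x^3 + 18 x + 2 mod 19:
  x = 3: RHS = 7, y in [8, 11]  -> 2 point(s)
  x = 4: RHS = 5, y in [9, 10]  -> 2 point(s)
  x = 9: RHS = 0, y in [0]  -> 1 point(s)
  x = 10: RHS = 4, y in [2, 17]  -> 2 point(s)
  x = 11: RHS = 11, y in [7, 12]  -> 2 point(s)
  x = 13: RHS = 1, y in [1, 18]  -> 2 point(s)
  x = 16: RHS = 16, y in [4, 15]  -> 2 point(s)
Affine points: 13. Add the point at infinity: total = 14.

#E(F_19) = 14


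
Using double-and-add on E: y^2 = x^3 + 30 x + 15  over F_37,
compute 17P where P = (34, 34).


k = 17 = 10001_2 (binary, LSB first: 10001)
Double-and-add from P = (34, 34):
  bit 0 = 1: acc = O + (34, 34) = (34, 34)
  bit 1 = 0: acc unchanged = (34, 34)
  bit 2 = 0: acc unchanged = (34, 34)
  bit 3 = 0: acc unchanged = (34, 34)
  bit 4 = 1: acc = (34, 34) + (32, 6) = (19, 28)

17P = (19, 28)


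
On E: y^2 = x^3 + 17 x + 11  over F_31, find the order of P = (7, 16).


Compute successive multiples of P until we hit O:
  1P = (7, 16)
  2P = (5, 2)
  3P = (6, 22)
  4P = (23, 18)
  5P = (17, 6)
  6P = (8, 16)
  7P = (16, 15)
  8P = (26, 24)
  ... (continuing to 17P)
  17P = O

ord(P) = 17


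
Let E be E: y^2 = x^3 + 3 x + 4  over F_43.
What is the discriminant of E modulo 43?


4 a^3 + 27 b^2 = 4*3^3 + 27*4^2 = 108 + 432 = 540
Delta = -16 * (540) = -8640
Delta mod 43 = 3

Delta = 3 (mod 43)


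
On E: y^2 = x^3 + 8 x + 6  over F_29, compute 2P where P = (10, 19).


Doubling: s = (3 x1^2 + a) / (2 y1)
s = (3*10^2 + 8) / (2*19) mod 29 = 2
x3 = s^2 - 2 x1 mod 29 = 2^2 - 2*10 = 13
y3 = s (x1 - x3) - y1 mod 29 = 2 * (10 - 13) - 19 = 4

2P = (13, 4)


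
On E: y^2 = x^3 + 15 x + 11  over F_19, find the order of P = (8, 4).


Compute successive multiples of P until we hit O:
  1P = (8, 4)
  2P = (9, 1)
  3P = (11, 5)
  4P = (17, 12)
  5P = (3, 11)
  6P = (13, 3)
  7P = (14, 1)
  8P = (2, 12)
  ... (continuing to 22P)
  22P = O

ord(P) = 22


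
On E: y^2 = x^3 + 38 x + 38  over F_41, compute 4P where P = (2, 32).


k = 4 = 100_2 (binary, LSB first: 001)
Double-and-add from P = (2, 32):
  bit 0 = 0: acc unchanged = O
  bit 1 = 0: acc unchanged = O
  bit 2 = 1: acc = O + (7, 27) = (7, 27)

4P = (7, 27)


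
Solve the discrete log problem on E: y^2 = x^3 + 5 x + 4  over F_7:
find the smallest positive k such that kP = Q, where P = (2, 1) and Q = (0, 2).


Enumerate multiples of P until we hit Q = (0, 2):
  1P = (2, 1)
  2P = (0, 2)
Match found at i = 2.

k = 2


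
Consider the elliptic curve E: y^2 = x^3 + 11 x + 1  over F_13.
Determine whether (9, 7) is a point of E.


Check whether y^2 = x^3 + 11 x + 1 (mod 13) for (x, y) = (9, 7).
LHS: y^2 = 7^2 mod 13 = 10
RHS: x^3 + 11 x + 1 = 9^3 + 11*9 + 1 mod 13 = 10
LHS = RHS

Yes, on the curve


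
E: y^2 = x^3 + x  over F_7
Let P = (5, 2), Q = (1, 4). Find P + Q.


P != Q, so use the chord formula.
s = (y2 - y1) / (x2 - x1) = (2) / (3) mod 7 = 3
x3 = s^2 - x1 - x2 mod 7 = 3^2 - 5 - 1 = 3
y3 = s (x1 - x3) - y1 mod 7 = 3 * (5 - 3) - 2 = 4

P + Q = (3, 4)


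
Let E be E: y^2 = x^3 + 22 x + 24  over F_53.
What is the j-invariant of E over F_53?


Delta = -16(4 a^3 + 27 b^2) mod 53 = 5
-1728 * (4 a)^3 = -1728 * (4*22)^3 mod 53 = 11
j = 11 * 5^(-1) mod 53 = 34

j = 34 (mod 53)


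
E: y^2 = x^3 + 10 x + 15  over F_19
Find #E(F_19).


For each x in F_19, count y with y^2 = x^3 + 10 x + 15 mod 19:
  x = 1: RHS = 7, y in [8, 11]  -> 2 point(s)
  x = 2: RHS = 5, y in [9, 10]  -> 2 point(s)
  x = 4: RHS = 5, y in [9, 10]  -> 2 point(s)
  x = 5: RHS = 0, y in [0]  -> 1 point(s)
  x = 6: RHS = 6, y in [5, 14]  -> 2 point(s)
  x = 9: RHS = 17, y in [6, 13]  -> 2 point(s)
  x = 12: RHS = 1, y in [1, 18]  -> 2 point(s)
  x = 13: RHS = 5, y in [9, 10]  -> 2 point(s)
  x = 14: RHS = 11, y in [7, 12]  -> 2 point(s)
  x = 15: RHS = 6, y in [5, 14]  -> 2 point(s)
  x = 17: RHS = 6, y in [5, 14]  -> 2 point(s)
  x = 18: RHS = 4, y in [2, 17]  -> 2 point(s)
Affine points: 23. Add the point at infinity: total = 24.

#E(F_19) = 24


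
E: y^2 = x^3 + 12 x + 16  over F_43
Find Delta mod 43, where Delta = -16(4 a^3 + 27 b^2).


4 a^3 + 27 b^2 = 4*12^3 + 27*16^2 = 6912 + 6912 = 13824
Delta = -16 * (13824) = -221184
Delta mod 43 = 8

Delta = 8 (mod 43)


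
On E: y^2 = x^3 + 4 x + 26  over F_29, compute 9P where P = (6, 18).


k = 9 = 1001_2 (binary, LSB first: 1001)
Double-and-add from P = (6, 18):
  bit 0 = 1: acc = O + (6, 18) = (6, 18)
  bit 1 = 0: acc unchanged = (6, 18)
  bit 2 = 0: acc unchanged = (6, 18)
  bit 3 = 1: acc = (6, 18) + (3, 23) = (26, 25)

9P = (26, 25)


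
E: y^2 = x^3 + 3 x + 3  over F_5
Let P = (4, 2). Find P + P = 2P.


Doubling: s = (3 x1^2 + a) / (2 y1)
s = (3*4^2 + 3) / (2*2) mod 5 = 4
x3 = s^2 - 2 x1 mod 5 = 4^2 - 2*4 = 3
y3 = s (x1 - x3) - y1 mod 5 = 4 * (4 - 3) - 2 = 2

2P = (3, 2)


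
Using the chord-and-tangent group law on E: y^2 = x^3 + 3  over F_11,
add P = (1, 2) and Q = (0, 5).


P != Q, so use the chord formula.
s = (y2 - y1) / (x2 - x1) = (3) / (10) mod 11 = 8
x3 = s^2 - x1 - x2 mod 11 = 8^2 - 1 - 0 = 8
y3 = s (x1 - x3) - y1 mod 11 = 8 * (1 - 8) - 2 = 8

P + Q = (8, 8)


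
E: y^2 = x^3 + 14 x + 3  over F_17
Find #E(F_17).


For each x in F_17, count y with y^2 = x^3 + 14 x + 3 mod 17:
  x = 1: RHS = 1, y in [1, 16]  -> 2 point(s)
  x = 3: RHS = 4, y in [2, 15]  -> 2 point(s)
  x = 4: RHS = 4, y in [2, 15]  -> 2 point(s)
  x = 7: RHS = 2, y in [6, 11]  -> 2 point(s)
  x = 8: RHS = 15, y in [7, 10]  -> 2 point(s)
  x = 9: RHS = 8, y in [5, 12]  -> 2 point(s)
  x = 10: RHS = 4, y in [2, 15]  -> 2 point(s)
  x = 11: RHS = 9, y in [3, 14]  -> 2 point(s)
  x = 13: RHS = 2, y in [6, 11]  -> 2 point(s)
  x = 14: RHS = 2, y in [6, 11]  -> 2 point(s)
  x = 15: RHS = 1, y in [1, 16]  -> 2 point(s)
Affine points: 22. Add the point at infinity: total = 23.

#E(F_17) = 23


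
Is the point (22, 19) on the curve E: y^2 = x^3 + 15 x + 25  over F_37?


Check whether y^2 = x^3 + 15 x + 25 (mod 37) for (x, y) = (22, 19).
LHS: y^2 = 19^2 mod 37 = 28
RHS: x^3 + 15 x + 25 = 22^3 + 15*22 + 25 mod 37 = 14
LHS != RHS

No, not on the curve


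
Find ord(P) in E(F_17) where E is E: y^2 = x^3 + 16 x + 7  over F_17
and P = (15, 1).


Compute successive multiples of P until we hit O:
  1P = (15, 1)
  2P = (13, 10)
  3P = (5, 5)
  4P = (6, 9)
  5P = (14, 0)
  6P = (6, 8)
  7P = (5, 12)
  8P = (13, 7)
  ... (continuing to 10P)
  10P = O

ord(P) = 10


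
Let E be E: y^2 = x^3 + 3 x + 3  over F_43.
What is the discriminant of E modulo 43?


4 a^3 + 27 b^2 = 4*3^3 + 27*3^2 = 108 + 243 = 351
Delta = -16 * (351) = -5616
Delta mod 43 = 17

Delta = 17 (mod 43)


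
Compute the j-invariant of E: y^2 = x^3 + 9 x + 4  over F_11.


Delta = -16(4 a^3 + 27 b^2) mod 11 = 2
-1728 * (4 a)^3 = -1728 * (4*9)^3 mod 11 = 6
j = 6 * 2^(-1) mod 11 = 3

j = 3 (mod 11)


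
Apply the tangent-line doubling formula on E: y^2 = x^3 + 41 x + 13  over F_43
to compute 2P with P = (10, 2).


Doubling: s = (3 x1^2 + a) / (2 y1)
s = (3*10^2 + 41) / (2*2) mod 43 = 10
x3 = s^2 - 2 x1 mod 43 = 10^2 - 2*10 = 37
y3 = s (x1 - x3) - y1 mod 43 = 10 * (10 - 37) - 2 = 29

2P = (37, 29)


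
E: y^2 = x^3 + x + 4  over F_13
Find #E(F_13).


For each x in F_13, count y with y^2 = x^3 + 1 x + 4 mod 13:
  x = 0: RHS = 4, y in [2, 11]  -> 2 point(s)
  x = 2: RHS = 1, y in [1, 12]  -> 2 point(s)
  x = 5: RHS = 4, y in [2, 11]  -> 2 point(s)
  x = 7: RHS = 3, y in [4, 9]  -> 2 point(s)
  x = 8: RHS = 4, y in [2, 11]  -> 2 point(s)
  x = 9: RHS = 1, y in [1, 12]  -> 2 point(s)
  x = 10: RHS = 0, y in [0]  -> 1 point(s)
Affine points: 13. Add the point at infinity: total = 14.

#E(F_13) = 14


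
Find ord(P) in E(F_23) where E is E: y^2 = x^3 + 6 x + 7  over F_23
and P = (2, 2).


Compute successive multiples of P until we hit O:
  1P = (2, 2)
  2P = (22, 0)
  3P = (2, 21)
  4P = O

ord(P) = 4


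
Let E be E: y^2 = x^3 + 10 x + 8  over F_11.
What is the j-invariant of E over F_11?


Delta = -16(4 a^3 + 27 b^2) mod 11 = 4
-1728 * (4 a)^3 = -1728 * (4*10)^3 mod 11 = 9
j = 9 * 4^(-1) mod 11 = 5

j = 5 (mod 11)


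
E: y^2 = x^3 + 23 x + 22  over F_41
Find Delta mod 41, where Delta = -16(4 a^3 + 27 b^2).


4 a^3 + 27 b^2 = 4*23^3 + 27*22^2 = 48668 + 13068 = 61736
Delta = -16 * (61736) = -987776
Delta mod 41 = 37

Delta = 37 (mod 41)


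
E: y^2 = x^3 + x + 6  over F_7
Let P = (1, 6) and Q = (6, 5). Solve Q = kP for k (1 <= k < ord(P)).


Enumerate multiples of P until we hit Q = (6, 5):
  1P = (1, 6)
  2P = (2, 3)
  3P = (6, 2)
  4P = (4, 2)
  5P = (3, 6)
  6P = (3, 1)
  7P = (4, 5)
  8P = (6, 5)
Match found at i = 8.

k = 8


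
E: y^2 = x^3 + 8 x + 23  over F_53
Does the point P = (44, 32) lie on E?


Check whether y^2 = x^3 + 8 x + 23 (mod 53) for (x, y) = (44, 32).
LHS: y^2 = 32^2 mod 53 = 17
RHS: x^3 + 8 x + 23 = 44^3 + 8*44 + 23 mod 53 = 17
LHS = RHS

Yes, on the curve


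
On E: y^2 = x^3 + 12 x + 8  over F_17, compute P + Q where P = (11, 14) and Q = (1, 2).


P != Q, so use the chord formula.
s = (y2 - y1) / (x2 - x1) = (5) / (7) mod 17 = 8
x3 = s^2 - x1 - x2 mod 17 = 8^2 - 11 - 1 = 1
y3 = s (x1 - x3) - y1 mod 17 = 8 * (11 - 1) - 14 = 15

P + Q = (1, 15)


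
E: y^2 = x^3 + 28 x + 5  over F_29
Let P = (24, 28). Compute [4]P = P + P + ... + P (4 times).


k = 4 = 100_2 (binary, LSB first: 001)
Double-and-add from P = (24, 28):
  bit 0 = 0: acc unchanged = O
  bit 1 = 0: acc unchanged = O
  bit 2 = 1: acc = O + (10, 3) = (10, 3)

4P = (10, 3)


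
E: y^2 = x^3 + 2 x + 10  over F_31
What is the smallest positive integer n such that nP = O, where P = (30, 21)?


Compute successive multiples of P until we hit O:
  1P = (30, 21)
  2P = (4, 19)
  3P = (17, 11)
  4P = (0, 14)
  5P = (19, 26)
  6P = (15, 6)
  7P = (18, 22)
  8P = (28, 15)
  ... (continuing to 28P)
  28P = O

ord(P) = 28


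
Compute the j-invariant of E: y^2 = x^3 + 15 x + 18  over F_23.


Delta = -16(4 a^3 + 27 b^2) mod 23 = 3
-1728 * (4 a)^3 = -1728 * (4*15)^3 mod 23 = 2
j = 2 * 3^(-1) mod 23 = 16

j = 16 (mod 23)


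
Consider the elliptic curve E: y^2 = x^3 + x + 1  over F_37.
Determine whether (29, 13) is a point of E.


Check whether y^2 = x^3 + 1 x + 1 (mod 37) for (x, y) = (29, 13).
LHS: y^2 = 13^2 mod 37 = 21
RHS: x^3 + 1 x + 1 = 29^3 + 1*29 + 1 mod 37 = 36
LHS != RHS

No, not on the curve


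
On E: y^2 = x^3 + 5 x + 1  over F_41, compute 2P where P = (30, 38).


Doubling: s = (3 x1^2 + a) / (2 y1)
s = (3*30^2 + 5) / (2*38) mod 41 = 7
x3 = s^2 - 2 x1 mod 41 = 7^2 - 2*30 = 30
y3 = s (x1 - x3) - y1 mod 41 = 7 * (30 - 30) - 38 = 3

2P = (30, 3)


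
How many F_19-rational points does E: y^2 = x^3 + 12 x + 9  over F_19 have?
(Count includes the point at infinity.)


For each x in F_19, count y with y^2 = x^3 + 12 x + 9 mod 19:
  x = 0: RHS = 9, y in [3, 16]  -> 2 point(s)
  x = 4: RHS = 7, y in [8, 11]  -> 2 point(s)
  x = 5: RHS = 4, y in [2, 17]  -> 2 point(s)
  x = 8: RHS = 9, y in [3, 16]  -> 2 point(s)
  x = 11: RHS = 9, y in [3, 16]  -> 2 point(s)
  x = 12: RHS = 0, y in [0]  -> 1 point(s)
  x = 13: RHS = 6, y in [5, 14]  -> 2 point(s)
  x = 15: RHS = 11, y in [7, 12]  -> 2 point(s)
Affine points: 15. Add the point at infinity: total = 16.

#E(F_19) = 16


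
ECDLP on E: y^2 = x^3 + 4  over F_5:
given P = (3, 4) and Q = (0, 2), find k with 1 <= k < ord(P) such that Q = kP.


Enumerate multiples of P until we hit Q = (0, 2):
  1P = (3, 4)
  2P = (0, 3)
  3P = (1, 0)
  4P = (0, 2)
Match found at i = 4.

k = 4


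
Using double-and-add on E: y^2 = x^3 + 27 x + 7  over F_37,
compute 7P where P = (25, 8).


k = 7 = 111_2 (binary, LSB first: 111)
Double-and-add from P = (25, 8):
  bit 0 = 1: acc = O + (25, 8) = (25, 8)
  bit 1 = 1: acc = (25, 8) + (23, 17) = (0, 9)
  bit 2 = 1: acc = (0, 9) + (21, 17) = (7, 13)

7P = (7, 13)


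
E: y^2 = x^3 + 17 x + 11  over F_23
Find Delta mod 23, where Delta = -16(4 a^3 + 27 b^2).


4 a^3 + 27 b^2 = 4*17^3 + 27*11^2 = 19652 + 3267 = 22919
Delta = -16 * (22919) = -366704
Delta mod 23 = 8

Delta = 8 (mod 23)


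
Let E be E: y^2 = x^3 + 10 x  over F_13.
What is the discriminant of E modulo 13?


4 a^3 + 27 b^2 = 4*10^3 + 27*0^2 = 4000 + 0 = 4000
Delta = -16 * (4000) = -64000
Delta mod 13 = 12

Delta = 12 (mod 13)


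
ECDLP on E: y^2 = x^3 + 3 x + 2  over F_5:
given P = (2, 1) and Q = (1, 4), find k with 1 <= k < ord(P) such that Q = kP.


Enumerate multiples of P until we hit Q = (1, 4):
  1P = (2, 1)
  2P = (1, 4)
Match found at i = 2.

k = 2


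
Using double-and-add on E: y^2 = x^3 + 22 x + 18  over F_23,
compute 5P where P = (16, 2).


k = 5 = 101_2 (binary, LSB first: 101)
Double-and-add from P = (16, 2):
  bit 0 = 1: acc = O + (16, 2) = (16, 2)
  bit 1 = 0: acc unchanged = (16, 2)
  bit 2 = 1: acc = (16, 2) + (18, 6) = (16, 21)

5P = (16, 21)


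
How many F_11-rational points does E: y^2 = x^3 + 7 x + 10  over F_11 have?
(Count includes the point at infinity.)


For each x in F_11, count y with y^2 = x^3 + 7 x + 10 mod 11:
  x = 3: RHS = 3, y in [5, 6]  -> 2 point(s)
  x = 4: RHS = 3, y in [5, 6]  -> 2 point(s)
  x = 5: RHS = 5, y in [4, 7]  -> 2 point(s)
  x = 6: RHS = 4, y in [2, 9]  -> 2 point(s)
Affine points: 8. Add the point at infinity: total = 9.

#E(F_11) = 9


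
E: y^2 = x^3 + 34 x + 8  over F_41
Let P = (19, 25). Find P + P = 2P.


Doubling: s = (3 x1^2 + a) / (2 y1)
s = (3*19^2 + 34) / (2*25) mod 41 = 33
x3 = s^2 - 2 x1 mod 41 = 33^2 - 2*19 = 26
y3 = s (x1 - x3) - y1 mod 41 = 33 * (19 - 26) - 25 = 31

2P = (26, 31)


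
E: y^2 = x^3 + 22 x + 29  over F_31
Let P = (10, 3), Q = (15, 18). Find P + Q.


P != Q, so use the chord formula.
s = (y2 - y1) / (x2 - x1) = (15) / (5) mod 31 = 3
x3 = s^2 - x1 - x2 mod 31 = 3^2 - 10 - 15 = 15
y3 = s (x1 - x3) - y1 mod 31 = 3 * (10 - 15) - 3 = 13

P + Q = (15, 13)


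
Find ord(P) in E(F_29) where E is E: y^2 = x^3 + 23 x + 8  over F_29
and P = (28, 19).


Compute successive multiples of P until we hit O:
  1P = (28, 19)
  2P = (15, 25)
  3P = (2, 27)
  4P = (19, 5)
  5P = (17, 11)
  6P = (20, 0)
  7P = (17, 18)
  8P = (19, 24)
  ... (continuing to 12P)
  12P = O

ord(P) = 12


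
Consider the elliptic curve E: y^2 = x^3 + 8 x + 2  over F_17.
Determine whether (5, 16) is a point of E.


Check whether y^2 = x^3 + 8 x + 2 (mod 17) for (x, y) = (5, 16).
LHS: y^2 = 16^2 mod 17 = 1
RHS: x^3 + 8 x + 2 = 5^3 + 8*5 + 2 mod 17 = 14
LHS != RHS

No, not on the curve


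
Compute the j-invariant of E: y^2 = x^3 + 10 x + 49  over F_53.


Delta = -16(4 a^3 + 27 b^2) mod 53 = 2
-1728 * (4 a)^3 = -1728 * (4*10)^3 mod 53 = 26
j = 26 * 2^(-1) mod 53 = 13

j = 13 (mod 53)


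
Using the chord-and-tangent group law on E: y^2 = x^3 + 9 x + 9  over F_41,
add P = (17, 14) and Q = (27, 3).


P != Q, so use the chord formula.
s = (y2 - y1) / (x2 - x1) = (30) / (10) mod 41 = 3
x3 = s^2 - x1 - x2 mod 41 = 3^2 - 17 - 27 = 6
y3 = s (x1 - x3) - y1 mod 41 = 3 * (17 - 6) - 14 = 19

P + Q = (6, 19)


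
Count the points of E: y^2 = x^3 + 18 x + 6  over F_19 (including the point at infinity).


For each x in F_19, count y with y^2 = x^3 + 18 x + 6 mod 19:
  x = 0: RHS = 6, y in [5, 14]  -> 2 point(s)
  x = 1: RHS = 6, y in [5, 14]  -> 2 point(s)
  x = 3: RHS = 11, y in [7, 12]  -> 2 point(s)
  x = 4: RHS = 9, y in [3, 16]  -> 2 point(s)
  x = 6: RHS = 7, y in [8, 11]  -> 2 point(s)
  x = 7: RHS = 0, y in [0]  -> 1 point(s)
  x = 8: RHS = 16, y in [4, 15]  -> 2 point(s)
  x = 9: RHS = 4, y in [2, 17]  -> 2 point(s)
  x = 13: RHS = 5, y in [9, 10]  -> 2 point(s)
  x = 14: RHS = 0, y in [0]  -> 1 point(s)
  x = 16: RHS = 1, y in [1, 18]  -> 2 point(s)
  x = 17: RHS = 0, y in [0]  -> 1 point(s)
  x = 18: RHS = 6, y in [5, 14]  -> 2 point(s)
Affine points: 23. Add the point at infinity: total = 24.

#E(F_19) = 24


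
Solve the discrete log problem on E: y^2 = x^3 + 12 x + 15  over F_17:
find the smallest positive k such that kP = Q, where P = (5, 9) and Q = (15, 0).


Enumerate multiples of P until we hit Q = (15, 0):
  1P = (5, 9)
  2P = (11, 13)
  3P = (9, 11)
  4P = (16, 11)
  5P = (15, 0)
Match found at i = 5.

k = 5


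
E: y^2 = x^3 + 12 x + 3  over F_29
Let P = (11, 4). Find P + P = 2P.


Doubling: s = (3 x1^2 + a) / (2 y1)
s = (3*11^2 + 12) / (2*4) mod 29 = 7
x3 = s^2 - 2 x1 mod 29 = 7^2 - 2*11 = 27
y3 = s (x1 - x3) - y1 mod 29 = 7 * (11 - 27) - 4 = 0

2P = (27, 0)


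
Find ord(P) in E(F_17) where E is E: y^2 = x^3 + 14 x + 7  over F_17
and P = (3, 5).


Compute successive multiples of P until we hit O:
  1P = (3, 5)
  2P = (12, 4)
  3P = (6, 1)
  4P = (6, 16)
  5P = (12, 13)
  6P = (3, 12)
  7P = O

ord(P) = 7


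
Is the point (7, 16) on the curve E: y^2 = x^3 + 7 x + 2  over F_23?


Check whether y^2 = x^3 + 7 x + 2 (mod 23) for (x, y) = (7, 16).
LHS: y^2 = 16^2 mod 23 = 3
RHS: x^3 + 7 x + 2 = 7^3 + 7*7 + 2 mod 23 = 3
LHS = RHS

Yes, on the curve


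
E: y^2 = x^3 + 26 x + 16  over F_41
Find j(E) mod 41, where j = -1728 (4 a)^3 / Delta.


Delta = -16(4 a^3 + 27 b^2) mod 41 = 38
-1728 * (4 a)^3 = -1728 * (4*26)^3 mod 41 = 31
j = 31 * 38^(-1) mod 41 = 17

j = 17 (mod 41)


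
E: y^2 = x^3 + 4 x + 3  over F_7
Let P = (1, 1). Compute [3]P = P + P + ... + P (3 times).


k = 3 = 11_2 (binary, LSB first: 11)
Double-and-add from P = (1, 1):
  bit 0 = 1: acc = O + (1, 1) = (1, 1)
  bit 1 = 1: acc = (1, 1) + (5, 6) = (3, 0)

3P = (3, 0)


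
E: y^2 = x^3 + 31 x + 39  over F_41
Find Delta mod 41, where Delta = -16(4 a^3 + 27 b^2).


4 a^3 + 27 b^2 = 4*31^3 + 27*39^2 = 119164 + 41067 = 160231
Delta = -16 * (160231) = -2563696
Delta mod 41 = 34

Delta = 34 (mod 41)


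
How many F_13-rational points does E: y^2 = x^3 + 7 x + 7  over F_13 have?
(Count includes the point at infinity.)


For each x in F_13, count y with y^2 = x^3 + 7 x + 7 mod 13:
  x = 2: RHS = 3, y in [4, 9]  -> 2 point(s)
  x = 3: RHS = 3, y in [4, 9]  -> 2 point(s)
  x = 7: RHS = 9, y in [3, 10]  -> 2 point(s)
  x = 8: RHS = 3, y in [4, 9]  -> 2 point(s)
  x = 12: RHS = 12, y in [5, 8]  -> 2 point(s)
Affine points: 10. Add the point at infinity: total = 11.

#E(F_13) = 11


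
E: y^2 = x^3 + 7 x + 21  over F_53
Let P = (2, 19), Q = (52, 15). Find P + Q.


P != Q, so use the chord formula.
s = (y2 - y1) / (x2 - x1) = (49) / (50) mod 53 = 19
x3 = s^2 - x1 - x2 mod 53 = 19^2 - 2 - 52 = 42
y3 = s (x1 - x3) - y1 mod 53 = 19 * (2 - 42) - 19 = 16

P + Q = (42, 16)


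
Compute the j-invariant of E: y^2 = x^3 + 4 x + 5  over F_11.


Delta = -16(4 a^3 + 27 b^2) mod 11 = 9
-1728 * (4 a)^3 = -1728 * (4*4)^3 mod 11 = 7
j = 7 * 9^(-1) mod 11 = 2

j = 2 (mod 11)


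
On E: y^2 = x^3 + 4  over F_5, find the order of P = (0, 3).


Compute successive multiples of P until we hit O:
  1P = (0, 3)
  2P = (0, 2)
  3P = O

ord(P) = 3


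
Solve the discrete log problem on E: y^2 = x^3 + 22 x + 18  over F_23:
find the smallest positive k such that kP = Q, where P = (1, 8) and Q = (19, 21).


Enumerate multiples of P until we hit Q = (19, 21):
  1P = (1, 8)
  2P = (7, 20)
  3P = (19, 2)
  4P = (21, 14)
  5P = (5, 0)
  6P = (21, 9)
  7P = (19, 21)
Match found at i = 7.

k = 7


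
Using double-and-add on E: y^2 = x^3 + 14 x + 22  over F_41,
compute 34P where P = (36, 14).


k = 34 = 100010_2 (binary, LSB first: 010001)
Double-and-add from P = (36, 14):
  bit 0 = 0: acc unchanged = O
  bit 1 = 1: acc = O + (28, 29) = (28, 29)
  bit 2 = 0: acc unchanged = (28, 29)
  bit 3 = 0: acc unchanged = (28, 29)
  bit 4 = 0: acc unchanged = (28, 29)
  bit 5 = 1: acc = (28, 29) + (3, 3) = (12, 27)

34P = (12, 27)


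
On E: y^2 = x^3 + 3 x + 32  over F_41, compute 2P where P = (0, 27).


Doubling: s = (3 x1^2 + a) / (2 y1)
s = (3*0^2 + 3) / (2*27) mod 41 = 16
x3 = s^2 - 2 x1 mod 41 = 16^2 - 2*0 = 10
y3 = s (x1 - x3) - y1 mod 41 = 16 * (0 - 10) - 27 = 18

2P = (10, 18)


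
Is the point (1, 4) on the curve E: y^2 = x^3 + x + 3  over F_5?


Check whether y^2 = x^3 + 1 x + 3 (mod 5) for (x, y) = (1, 4).
LHS: y^2 = 4^2 mod 5 = 1
RHS: x^3 + 1 x + 3 = 1^3 + 1*1 + 3 mod 5 = 0
LHS != RHS

No, not on the curve


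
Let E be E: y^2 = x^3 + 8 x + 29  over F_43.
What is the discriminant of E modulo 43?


4 a^3 + 27 b^2 = 4*8^3 + 27*29^2 = 2048 + 22707 = 24755
Delta = -16 * (24755) = -396080
Delta mod 43 = 36

Delta = 36 (mod 43)


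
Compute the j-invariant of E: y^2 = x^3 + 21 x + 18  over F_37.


Delta = -16(4 a^3 + 27 b^2) mod 37 = 2
-1728 * (4 a)^3 = -1728 * (4*21)^3 mod 37 = 11
j = 11 * 2^(-1) mod 37 = 24

j = 24 (mod 37)


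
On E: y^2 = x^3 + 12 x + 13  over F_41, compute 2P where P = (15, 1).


k = 2 = 10_2 (binary, LSB first: 01)
Double-and-add from P = (15, 1):
  bit 0 = 0: acc unchanged = O
  bit 1 = 1: acc = O + (36, 22) = (36, 22)

2P = (36, 22)


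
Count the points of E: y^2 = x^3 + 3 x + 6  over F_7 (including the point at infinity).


For each x in F_7, count y with y^2 = x^3 + 3 x + 6 mod 7:
  x = 3: RHS = 0, y in [0]  -> 1 point(s)
  x = 6: RHS = 2, y in [3, 4]  -> 2 point(s)
Affine points: 3. Add the point at infinity: total = 4.

#E(F_7) = 4


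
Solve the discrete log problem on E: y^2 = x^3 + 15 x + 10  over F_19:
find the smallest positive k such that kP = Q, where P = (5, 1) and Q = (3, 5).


Enumerate multiples of P until we hit Q = (3, 5):
  1P = (5, 1)
  2P = (1, 8)
  3P = (3, 5)
Match found at i = 3.

k = 3


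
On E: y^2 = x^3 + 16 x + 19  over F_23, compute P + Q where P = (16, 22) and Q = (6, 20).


P != Q, so use the chord formula.
s = (y2 - y1) / (x2 - x1) = (21) / (13) mod 23 = 14
x3 = s^2 - x1 - x2 mod 23 = 14^2 - 16 - 6 = 13
y3 = s (x1 - x3) - y1 mod 23 = 14 * (16 - 13) - 22 = 20

P + Q = (13, 20)


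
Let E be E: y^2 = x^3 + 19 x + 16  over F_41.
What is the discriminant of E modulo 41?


4 a^3 + 27 b^2 = 4*19^3 + 27*16^2 = 27436 + 6912 = 34348
Delta = -16 * (34348) = -549568
Delta mod 41 = 37

Delta = 37 (mod 41)


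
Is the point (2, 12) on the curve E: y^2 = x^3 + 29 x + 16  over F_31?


Check whether y^2 = x^3 + 29 x + 16 (mod 31) for (x, y) = (2, 12).
LHS: y^2 = 12^2 mod 31 = 20
RHS: x^3 + 29 x + 16 = 2^3 + 29*2 + 16 mod 31 = 20
LHS = RHS

Yes, on the curve


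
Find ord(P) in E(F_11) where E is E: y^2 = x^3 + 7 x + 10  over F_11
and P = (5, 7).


Compute successive multiples of P until we hit O:
  1P = (5, 7)
  2P = (5, 4)
  3P = O

ord(P) = 3


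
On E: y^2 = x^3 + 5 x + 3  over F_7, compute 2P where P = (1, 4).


Doubling: s = (3 x1^2 + a) / (2 y1)
s = (3*1^2 + 5) / (2*4) mod 7 = 1
x3 = s^2 - 2 x1 mod 7 = 1^2 - 2*1 = 6
y3 = s (x1 - x3) - y1 mod 7 = 1 * (1 - 6) - 4 = 5

2P = (6, 5)


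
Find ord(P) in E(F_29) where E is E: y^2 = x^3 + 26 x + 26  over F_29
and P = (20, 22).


Compute successive multiples of P until we hit O:
  1P = (20, 22)
  2P = (13, 3)
  3P = (1, 13)
  4P = (12, 23)
  5P = (2, 12)
  6P = (27, 16)
  7P = (7, 0)
  8P = (27, 13)
  ... (continuing to 14P)
  14P = O

ord(P) = 14


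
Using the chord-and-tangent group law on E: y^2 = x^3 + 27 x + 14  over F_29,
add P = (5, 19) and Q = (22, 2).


P != Q, so use the chord formula.
s = (y2 - y1) / (x2 - x1) = (12) / (17) mod 29 = 28
x3 = s^2 - x1 - x2 mod 29 = 28^2 - 5 - 22 = 3
y3 = s (x1 - x3) - y1 mod 29 = 28 * (5 - 3) - 19 = 8

P + Q = (3, 8)


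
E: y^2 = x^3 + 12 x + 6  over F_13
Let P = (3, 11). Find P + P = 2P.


Doubling: s = (3 x1^2 + a) / (2 y1)
s = (3*3^2 + 12) / (2*11) mod 13 = 0
x3 = s^2 - 2 x1 mod 13 = 0^2 - 2*3 = 7
y3 = s (x1 - x3) - y1 mod 13 = 0 * (3 - 7) - 11 = 2

2P = (7, 2)


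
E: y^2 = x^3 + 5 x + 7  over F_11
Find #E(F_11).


For each x in F_11, count y with y^2 = x^3 + 5 x + 7 mod 11:
  x = 2: RHS = 3, y in [5, 6]  -> 2 point(s)
  x = 3: RHS = 5, y in [4, 7]  -> 2 point(s)
  x = 4: RHS = 3, y in [5, 6]  -> 2 point(s)
  x = 5: RHS = 3, y in [5, 6]  -> 2 point(s)
  x = 6: RHS = 0, y in [0]  -> 1 point(s)
  x = 7: RHS = 0, y in [0]  -> 1 point(s)
  x = 8: RHS = 9, y in [3, 8]  -> 2 point(s)
  x = 9: RHS = 0, y in [0]  -> 1 point(s)
  x = 10: RHS = 1, y in [1, 10]  -> 2 point(s)
Affine points: 15. Add the point at infinity: total = 16.

#E(F_11) = 16


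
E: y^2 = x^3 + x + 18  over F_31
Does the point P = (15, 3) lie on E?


Check whether y^2 = x^3 + 1 x + 18 (mod 31) for (x, y) = (15, 3).
LHS: y^2 = 3^2 mod 31 = 9
RHS: x^3 + 1 x + 18 = 15^3 + 1*15 + 18 mod 31 = 29
LHS != RHS

No, not on the curve


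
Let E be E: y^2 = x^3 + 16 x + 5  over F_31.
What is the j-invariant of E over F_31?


Delta = -16(4 a^3 + 27 b^2) mod 31 = 11
-1728 * (4 a)^3 = -1728 * (4*16)^3 mod 31 = 2
j = 2 * 11^(-1) mod 31 = 3

j = 3 (mod 31)


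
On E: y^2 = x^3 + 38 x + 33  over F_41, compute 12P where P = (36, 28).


k = 12 = 1100_2 (binary, LSB first: 0011)
Double-and-add from P = (36, 28):
  bit 0 = 0: acc unchanged = O
  bit 1 = 0: acc unchanged = O
  bit 2 = 1: acc = O + (34, 30) = (34, 30)
  bit 3 = 1: acc = (34, 30) + (5, 15) = (1, 21)

12P = (1, 21)


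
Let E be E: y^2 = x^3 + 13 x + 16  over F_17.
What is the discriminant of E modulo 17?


4 a^3 + 27 b^2 = 4*13^3 + 27*16^2 = 8788 + 6912 = 15700
Delta = -16 * (15700) = -251200
Delta mod 17 = 9

Delta = 9 (mod 17)


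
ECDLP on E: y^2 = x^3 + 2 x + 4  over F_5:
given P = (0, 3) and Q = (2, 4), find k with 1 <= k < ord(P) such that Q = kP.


Enumerate multiples of P until we hit Q = (2, 4):
  1P = (0, 3)
  2P = (4, 4)
  3P = (2, 4)
Match found at i = 3.

k = 3


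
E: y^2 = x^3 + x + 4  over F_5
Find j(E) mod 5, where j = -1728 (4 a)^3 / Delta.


Delta = -16(4 a^3 + 27 b^2) mod 5 = 4
-1728 * (4 a)^3 = -1728 * (4*1)^3 mod 5 = 3
j = 3 * 4^(-1) mod 5 = 2

j = 2 (mod 5)


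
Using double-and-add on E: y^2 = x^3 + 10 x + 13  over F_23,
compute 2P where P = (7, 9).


k = 2 = 10_2 (binary, LSB first: 01)
Double-and-add from P = (7, 9):
  bit 0 = 0: acc unchanged = O
  bit 1 = 1: acc = O + (17, 6) = (17, 6)

2P = (17, 6)


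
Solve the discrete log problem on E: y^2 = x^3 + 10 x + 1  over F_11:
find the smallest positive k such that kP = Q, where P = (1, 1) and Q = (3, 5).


Enumerate multiples of P until we hit Q = (3, 5):
  1P = (1, 1)
  2P = (10, 1)
  3P = (0, 10)
  4P = (3, 6)
  5P = (5, 0)
  6P = (3, 5)
Match found at i = 6.

k = 6


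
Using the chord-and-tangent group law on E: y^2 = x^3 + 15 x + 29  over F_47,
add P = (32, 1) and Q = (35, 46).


P != Q, so use the chord formula.
s = (y2 - y1) / (x2 - x1) = (45) / (3) mod 47 = 15
x3 = s^2 - x1 - x2 mod 47 = 15^2 - 32 - 35 = 17
y3 = s (x1 - x3) - y1 mod 47 = 15 * (32 - 17) - 1 = 36

P + Q = (17, 36)


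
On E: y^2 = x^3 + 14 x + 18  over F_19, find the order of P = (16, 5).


Compute successive multiples of P until we hit O:
  1P = (16, 5)
  2P = (4, 10)
  3P = (3, 7)
  4P = (17, 1)
  5P = (2, 15)
  6P = (5, 17)
  7P = (5, 2)
  8P = (2, 4)
  ... (continuing to 13P)
  13P = O

ord(P) = 13


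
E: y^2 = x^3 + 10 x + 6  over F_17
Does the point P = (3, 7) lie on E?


Check whether y^2 = x^3 + 10 x + 6 (mod 17) for (x, y) = (3, 7).
LHS: y^2 = 7^2 mod 17 = 15
RHS: x^3 + 10 x + 6 = 3^3 + 10*3 + 6 mod 17 = 12
LHS != RHS

No, not on the curve


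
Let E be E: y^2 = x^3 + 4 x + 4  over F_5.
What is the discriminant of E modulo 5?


4 a^3 + 27 b^2 = 4*4^3 + 27*4^2 = 256 + 432 = 688
Delta = -16 * (688) = -11008
Delta mod 5 = 2

Delta = 2 (mod 5)


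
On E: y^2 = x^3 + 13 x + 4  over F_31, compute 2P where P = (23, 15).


Doubling: s = (3 x1^2 + a) / (2 y1)
s = (3*23^2 + 13) / (2*15) mod 31 = 12
x3 = s^2 - 2 x1 mod 31 = 12^2 - 2*23 = 5
y3 = s (x1 - x3) - y1 mod 31 = 12 * (23 - 5) - 15 = 15

2P = (5, 15)


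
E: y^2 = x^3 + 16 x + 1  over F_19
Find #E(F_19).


For each x in F_19, count y with y^2 = x^3 + 16 x + 1 mod 19:
  x = 0: RHS = 1, y in [1, 18]  -> 2 point(s)
  x = 3: RHS = 0, y in [0]  -> 1 point(s)
  x = 5: RHS = 16, y in [4, 15]  -> 2 point(s)
  x = 6: RHS = 9, y in [3, 16]  -> 2 point(s)
  x = 7: RHS = 0, y in [0]  -> 1 point(s)
  x = 9: RHS = 0, y in [0]  -> 1 point(s)
  x = 11: RHS = 7, y in [8, 11]  -> 2 point(s)
  x = 14: RHS = 5, y in [9, 10]  -> 2 point(s)
  x = 15: RHS = 6, y in [5, 14]  -> 2 point(s)
Affine points: 15. Add the point at infinity: total = 16.

#E(F_19) = 16


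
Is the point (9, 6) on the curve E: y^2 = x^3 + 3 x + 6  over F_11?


Check whether y^2 = x^3 + 3 x + 6 (mod 11) for (x, y) = (9, 6).
LHS: y^2 = 6^2 mod 11 = 3
RHS: x^3 + 3 x + 6 = 9^3 + 3*9 + 6 mod 11 = 3
LHS = RHS

Yes, on the curve


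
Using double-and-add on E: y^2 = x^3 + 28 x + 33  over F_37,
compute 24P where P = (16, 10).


k = 24 = 11000_2 (binary, LSB first: 00011)
Double-and-add from P = (16, 10):
  bit 0 = 0: acc unchanged = O
  bit 1 = 0: acc unchanged = O
  bit 2 = 0: acc unchanged = O
  bit 3 = 1: acc = O + (3, 25) = (3, 25)
  bit 4 = 1: acc = (3, 25) + (20, 34) = (13, 35)

24P = (13, 35)


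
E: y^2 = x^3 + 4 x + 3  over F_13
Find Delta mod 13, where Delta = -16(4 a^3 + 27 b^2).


4 a^3 + 27 b^2 = 4*4^3 + 27*3^2 = 256 + 243 = 499
Delta = -16 * (499) = -7984
Delta mod 13 = 11

Delta = 11 (mod 13)


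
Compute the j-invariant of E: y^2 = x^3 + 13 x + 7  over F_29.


Delta = -16(4 a^3 + 27 b^2) mod 29 = 15
-1728 * (4 a)^3 = -1728 * (4*13)^3 mod 29 = 18
j = 18 * 15^(-1) mod 29 = 7

j = 7 (mod 29)


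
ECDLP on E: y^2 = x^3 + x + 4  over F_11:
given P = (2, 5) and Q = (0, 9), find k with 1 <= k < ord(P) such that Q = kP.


Enumerate multiples of P until we hit Q = (0, 9):
  1P = (2, 5)
  2P = (0, 2)
  3P = (3, 10)
  4P = (9, 4)
  5P = (9, 7)
  6P = (3, 1)
  7P = (0, 9)
Match found at i = 7.

k = 7


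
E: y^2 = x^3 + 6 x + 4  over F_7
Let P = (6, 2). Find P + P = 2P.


Doubling: s = (3 x1^2 + a) / (2 y1)
s = (3*6^2 + 6) / (2*2) mod 7 = 4
x3 = s^2 - 2 x1 mod 7 = 4^2 - 2*6 = 4
y3 = s (x1 - x3) - y1 mod 7 = 4 * (6 - 4) - 2 = 6

2P = (4, 6)


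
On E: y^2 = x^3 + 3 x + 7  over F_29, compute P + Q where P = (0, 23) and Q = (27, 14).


P != Q, so use the chord formula.
s = (y2 - y1) / (x2 - x1) = (20) / (27) mod 29 = 19
x3 = s^2 - x1 - x2 mod 29 = 19^2 - 0 - 27 = 15
y3 = s (x1 - x3) - y1 mod 29 = 19 * (0 - 15) - 23 = 11

P + Q = (15, 11)


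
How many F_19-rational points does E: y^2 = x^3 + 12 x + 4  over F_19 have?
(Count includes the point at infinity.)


For each x in F_19, count y with y^2 = x^3 + 12 x + 4 mod 19:
  x = 0: RHS = 4, y in [2, 17]  -> 2 point(s)
  x = 1: RHS = 17, y in [6, 13]  -> 2 point(s)
  x = 2: RHS = 17, y in [6, 13]  -> 2 point(s)
  x = 6: RHS = 7, y in [8, 11]  -> 2 point(s)
  x = 8: RHS = 4, y in [2, 17]  -> 2 point(s)
  x = 9: RHS = 5, y in [9, 10]  -> 2 point(s)
  x = 11: RHS = 4, y in [2, 17]  -> 2 point(s)
  x = 13: RHS = 1, y in [1, 18]  -> 2 point(s)
  x = 14: RHS = 9, y in [3, 16]  -> 2 point(s)
  x = 15: RHS = 6, y in [5, 14]  -> 2 point(s)
  x = 16: RHS = 17, y in [6, 13]  -> 2 point(s)
Affine points: 22. Add the point at infinity: total = 23.

#E(F_19) = 23


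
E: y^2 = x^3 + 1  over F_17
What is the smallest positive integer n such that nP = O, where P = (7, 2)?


Compute successive multiples of P until we hit O:
  1P = (7, 2)
  2P = (1, 6)
  3P = (0, 16)
  4P = (14, 12)
  5P = (14, 5)
  6P = (0, 1)
  7P = (1, 11)
  8P = (7, 15)
  ... (continuing to 9P)
  9P = O

ord(P) = 9


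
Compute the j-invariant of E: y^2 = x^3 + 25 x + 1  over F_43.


Delta = -16(4 a^3 + 27 b^2) mod 43 = 6
-1728 * (4 a)^3 = -1728 * (4*25)^3 mod 43 = 21
j = 21 * 6^(-1) mod 43 = 25

j = 25 (mod 43)


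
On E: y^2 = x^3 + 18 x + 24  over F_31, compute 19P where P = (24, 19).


k = 19 = 10011_2 (binary, LSB first: 11001)
Double-and-add from P = (24, 19):
  bit 0 = 1: acc = O + (24, 19) = (24, 19)
  bit 1 = 1: acc = (24, 19) + (23, 9) = (22, 1)
  bit 2 = 0: acc unchanged = (22, 1)
  bit 3 = 0: acc unchanged = (22, 1)
  bit 4 = 1: acc = (22, 1) + (7, 11) = (30, 25)

19P = (30, 25)


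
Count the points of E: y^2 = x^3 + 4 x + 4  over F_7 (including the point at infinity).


For each x in F_7, count y with y^2 = x^3 + 4 x + 4 mod 7:
  x = 0: RHS = 4, y in [2, 5]  -> 2 point(s)
  x = 1: RHS = 2, y in [3, 4]  -> 2 point(s)
  x = 3: RHS = 1, y in [1, 6]  -> 2 point(s)
  x = 4: RHS = 0, y in [0]  -> 1 point(s)
  x = 5: RHS = 2, y in [3, 4]  -> 2 point(s)
Affine points: 9. Add the point at infinity: total = 10.

#E(F_7) = 10


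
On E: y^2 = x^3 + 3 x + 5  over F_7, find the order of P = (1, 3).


Compute successive multiples of P until we hit O:
  1P = (1, 3)
  2P = (6, 6)
  3P = (4, 5)
  4P = (4, 2)
  5P = (6, 1)
  6P = (1, 4)
  7P = O

ord(P) = 7


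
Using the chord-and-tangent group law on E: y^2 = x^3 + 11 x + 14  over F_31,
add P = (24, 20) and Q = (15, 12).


P != Q, so use the chord formula.
s = (y2 - y1) / (x2 - x1) = (23) / (22) mod 31 = 25
x3 = s^2 - x1 - x2 mod 31 = 25^2 - 24 - 15 = 28
y3 = s (x1 - x3) - y1 mod 31 = 25 * (24 - 28) - 20 = 4

P + Q = (28, 4)


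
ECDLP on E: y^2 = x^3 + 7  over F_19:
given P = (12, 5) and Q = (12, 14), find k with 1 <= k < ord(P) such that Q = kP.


Enumerate multiples of P until we hit Q = (12, 14):
  1P = (12, 5)
  2P = (0, 8)
  3P = (13, 0)
  4P = (0, 11)
  5P = (12, 14)
Match found at i = 5.

k = 5


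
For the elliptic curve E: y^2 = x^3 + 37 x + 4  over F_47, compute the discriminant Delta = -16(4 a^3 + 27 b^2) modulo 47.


4 a^3 + 27 b^2 = 4*37^3 + 27*4^2 = 202612 + 432 = 203044
Delta = -16 * (203044) = -3248704
Delta mod 47 = 30

Delta = 30 (mod 47)


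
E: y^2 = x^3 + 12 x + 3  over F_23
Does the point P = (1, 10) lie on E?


Check whether y^2 = x^3 + 12 x + 3 (mod 23) for (x, y) = (1, 10).
LHS: y^2 = 10^2 mod 23 = 8
RHS: x^3 + 12 x + 3 = 1^3 + 12*1 + 3 mod 23 = 16
LHS != RHS

No, not on the curve


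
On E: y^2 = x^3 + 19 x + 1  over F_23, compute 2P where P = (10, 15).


Doubling: s = (3 x1^2 + a) / (2 y1)
s = (3*10^2 + 19) / (2*15) mod 23 = 16
x3 = s^2 - 2 x1 mod 23 = 16^2 - 2*10 = 6
y3 = s (x1 - x3) - y1 mod 23 = 16 * (10 - 6) - 15 = 3

2P = (6, 3)


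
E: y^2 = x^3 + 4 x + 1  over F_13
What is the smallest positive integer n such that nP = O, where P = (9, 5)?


Compute successive multiples of P until we hit O:
  1P = (9, 5)
  2P = (8, 8)
  3P = (5, 9)
  4P = (0, 12)
  5P = (3, 12)
  6P = (2, 2)
  7P = (12, 3)
  8P = (4, 9)
  ... (continuing to 19P)
  19P = O

ord(P) = 19


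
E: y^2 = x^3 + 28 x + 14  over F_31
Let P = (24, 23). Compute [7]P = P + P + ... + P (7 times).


k = 7 = 111_2 (binary, LSB first: 111)
Double-and-add from P = (24, 23):
  bit 0 = 1: acc = O + (24, 23) = (24, 23)
  bit 1 = 1: acc = (24, 23) + (2, 27) = (14, 9)
  bit 2 = 1: acc = (14, 9) + (21, 6) = (12, 30)

7P = (12, 30)


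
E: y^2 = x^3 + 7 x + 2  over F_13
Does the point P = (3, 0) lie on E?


Check whether y^2 = x^3 + 7 x + 2 (mod 13) for (x, y) = (3, 0).
LHS: y^2 = 0^2 mod 13 = 0
RHS: x^3 + 7 x + 2 = 3^3 + 7*3 + 2 mod 13 = 11
LHS != RHS

No, not on the curve


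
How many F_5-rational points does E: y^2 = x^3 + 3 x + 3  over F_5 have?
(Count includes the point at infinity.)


For each x in F_5, count y with y^2 = x^3 + 3 x + 3 mod 5:
  x = 3: RHS = 4, y in [2, 3]  -> 2 point(s)
  x = 4: RHS = 4, y in [2, 3]  -> 2 point(s)
Affine points: 4. Add the point at infinity: total = 5.

#E(F_5) = 5


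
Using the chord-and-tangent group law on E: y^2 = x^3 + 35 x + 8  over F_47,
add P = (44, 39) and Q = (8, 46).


P != Q, so use the chord formula.
s = (y2 - y1) / (x2 - x1) = (7) / (11) mod 47 = 22
x3 = s^2 - x1 - x2 mod 47 = 22^2 - 44 - 8 = 9
y3 = s (x1 - x3) - y1 mod 47 = 22 * (44 - 9) - 39 = 26

P + Q = (9, 26)


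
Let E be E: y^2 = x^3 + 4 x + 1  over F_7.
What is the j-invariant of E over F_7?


Delta = -16(4 a^3 + 27 b^2) mod 7 = 1
-1728 * (4 a)^3 = -1728 * (4*4)^3 mod 7 = 1
j = 1 * 1^(-1) mod 7 = 1

j = 1 (mod 7)


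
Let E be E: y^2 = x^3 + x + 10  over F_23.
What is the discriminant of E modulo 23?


4 a^3 + 27 b^2 = 4*1^3 + 27*10^2 = 4 + 2700 = 2704
Delta = -16 * (2704) = -43264
Delta mod 23 = 22

Delta = 22 (mod 23)


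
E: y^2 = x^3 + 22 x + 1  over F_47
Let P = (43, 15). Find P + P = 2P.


Doubling: s = (3 x1^2 + a) / (2 y1)
s = (3*43^2 + 22) / (2*15) mod 47 = 18
x3 = s^2 - 2 x1 mod 47 = 18^2 - 2*43 = 3
y3 = s (x1 - x3) - y1 mod 47 = 18 * (43 - 3) - 15 = 0

2P = (3, 0)


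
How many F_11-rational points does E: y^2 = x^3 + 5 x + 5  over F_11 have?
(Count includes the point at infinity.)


For each x in F_11, count y with y^2 = x^3 + 5 x + 5 mod 11:
  x = 0: RHS = 5, y in [4, 7]  -> 2 point(s)
  x = 1: RHS = 0, y in [0]  -> 1 point(s)
  x = 2: RHS = 1, y in [1, 10]  -> 2 point(s)
  x = 3: RHS = 3, y in [5, 6]  -> 2 point(s)
  x = 4: RHS = 1, y in [1, 10]  -> 2 point(s)
  x = 5: RHS = 1, y in [1, 10]  -> 2 point(s)
  x = 6: RHS = 9, y in [3, 8]  -> 2 point(s)
  x = 7: RHS = 9, y in [3, 8]  -> 2 point(s)
  x = 9: RHS = 9, y in [3, 8]  -> 2 point(s)
Affine points: 17. Add the point at infinity: total = 18.

#E(F_11) = 18


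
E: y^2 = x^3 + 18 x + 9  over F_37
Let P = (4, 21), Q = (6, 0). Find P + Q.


P != Q, so use the chord formula.
s = (y2 - y1) / (x2 - x1) = (16) / (2) mod 37 = 8
x3 = s^2 - x1 - x2 mod 37 = 8^2 - 4 - 6 = 17
y3 = s (x1 - x3) - y1 mod 37 = 8 * (4 - 17) - 21 = 23

P + Q = (17, 23)
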